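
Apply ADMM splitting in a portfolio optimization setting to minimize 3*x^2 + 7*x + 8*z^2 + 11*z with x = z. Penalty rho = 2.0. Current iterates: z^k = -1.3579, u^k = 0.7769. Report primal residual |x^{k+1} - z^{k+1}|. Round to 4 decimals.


ADMM iteration with rho = 2.0, z^k = -1.3579, u^k = 0.7769
Step 1: x-update.
Minimize 3*x^2 + 7*x + (2.0/2)*(x + 1.3579 + 0.7769)^2
FOC: (2*3 + 2.0)*x = -7 + 2.0*(-1.3579 - 0.7769)
x^{k+1} = -1.4087
Step 2: z-update.
Minimize 8*z^2 + 11*z + (2.0/2)*(-1.4087 - z + 0.7769)^2
FOC: (2*8 + 2.0)*z = -11 + 2.0*(-1.4087 + 0.7769)
z^{k+1} = -0.6813
Step 3: u-update.
u^{k+1} = 0.7769 - 1.4087 + 0.6813 = 0.0495
Step 4: Primal residual = |-1.4087 + 0.6813| = 0.7274


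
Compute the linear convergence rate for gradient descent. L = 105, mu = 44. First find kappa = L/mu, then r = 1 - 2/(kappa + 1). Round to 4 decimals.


Step 1: Compute the condition number.
kappa = L/mu = 105/44 = 2.3864
Step 2: Compute the convergence rate.
r = 1 - 2/(kappa + 1) = 1 - 2*mu/(L + mu) = (L - mu)/(L + mu) = 61/149 = 0.4094


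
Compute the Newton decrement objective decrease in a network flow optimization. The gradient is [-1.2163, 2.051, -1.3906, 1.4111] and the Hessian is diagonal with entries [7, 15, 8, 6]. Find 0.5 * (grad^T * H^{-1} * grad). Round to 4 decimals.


Step 1: H is diagonal, so H^(-1) * g = [-0.1738, 0.1367, -0.1738, 0.2352].
Step 2: g^T H^(-1) g = sum_i g_i^2 / H_ii
  = (-1.2163)^2/7 + (2.051)^2/15 + (-1.3906)^2/8 + (1.4111)^2/6
  = 0.2113 + 0.2804 + 0.2417 + 0.3319 = 1.0654
Step 3: Objective decrease = 0.5 * g^T H^(-1) g = 0.5327


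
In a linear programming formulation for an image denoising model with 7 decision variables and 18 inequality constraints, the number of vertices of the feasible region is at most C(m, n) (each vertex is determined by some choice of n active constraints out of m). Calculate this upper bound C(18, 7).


Each vertex corresponds to some choice of n active constraints out of m, so the number of vertices is at most C(m, n) = m! / (n!(m-n)!).
m = 18, n = 7
Numerator: 18 * 17 * 16 * 15 * 14 * 13 * 12
Denominator: 7! = 5040
C(18, 7) = 31824


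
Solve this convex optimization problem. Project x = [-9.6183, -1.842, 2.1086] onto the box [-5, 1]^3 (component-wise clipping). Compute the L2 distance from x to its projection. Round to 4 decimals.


Project each component onto [-5, 1].
clip(-9.6183) = -5.0, clip(-1.842) = -1.842, clip(2.1086) = 1.0
Projection = [-5.0, -1.842, 1.0]
Squared diffs: [21.3287, 0.0, 1.229]
Distance = sqrt(22.5577) = 4.7495


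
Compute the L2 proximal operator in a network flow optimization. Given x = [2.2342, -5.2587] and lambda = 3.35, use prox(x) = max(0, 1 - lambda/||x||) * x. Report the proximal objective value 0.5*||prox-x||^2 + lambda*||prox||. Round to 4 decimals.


Step 1: Compute ||x||.
||x|| = 5.7136
Step 2: Compute scaling factor.
scale = max(0, 1 - 3.35/5.7136) = 0.4137
Step 3: prox(x) = [0.9243, -2.1754]
||prox(x)|| = 2.3636
Step 4: Proximal objective.
0.5*||prox-x||^2 = 5.6113
lambda*||prox|| = 7.9181
Total = 13.5294


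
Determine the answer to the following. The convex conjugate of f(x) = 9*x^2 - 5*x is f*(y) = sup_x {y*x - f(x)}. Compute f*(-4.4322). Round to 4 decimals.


f*(y) = sup_x {y*x - a*x^2 - b*x} = sup_x {(y-b)*x - a*x^2}
FOC: (y - b) - 2a*x = 0 => x* = (y - b)/(2a)
x* = (-4.4322 + 5)/(2*9) = 0.0315
f*(-4.4322) = (y-b)^2/(4a) = (-4.4322 + 5)^2/(4*9)
= 0.3224/36 = 0.009


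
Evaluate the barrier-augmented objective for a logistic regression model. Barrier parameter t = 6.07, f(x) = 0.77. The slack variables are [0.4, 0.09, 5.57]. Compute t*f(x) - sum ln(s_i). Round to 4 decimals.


Step 1: Compute log-barrier.
ln values: [-0.9163, -2.4079, 1.7174]
phi = -(-0.9163 - 2.4079 + 1.7174) = 1.6068
Step 2: Compute augmented objective.
t*f(x) = 6.07*0.77 = 4.6739
Total = 4.6739 + 1.6068 = 6.2807


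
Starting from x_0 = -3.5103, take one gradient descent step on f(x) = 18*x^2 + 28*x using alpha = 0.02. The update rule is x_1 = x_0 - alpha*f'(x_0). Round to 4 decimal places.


We compute the gradient at x_0 and apply the update.
f'(x) = 36*x + 28
f'(-3.5103) = 36*-3.5103 + 28 = -98.3708
x_1 = -3.5103 - 0.02*-98.3708 = -1.5429


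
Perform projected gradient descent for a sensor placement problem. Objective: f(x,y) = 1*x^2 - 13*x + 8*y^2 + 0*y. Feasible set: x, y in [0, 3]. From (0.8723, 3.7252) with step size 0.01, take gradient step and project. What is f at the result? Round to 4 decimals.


Step 1: Compute gradient at (0.8723, 3.7252).
grad_x = 2*1*0.8723 - 13 = -11.2554
grad_y = 2*8*3.7252 + 0 = 59.6032
Step 2: Gradient step.
x_raw = 0.8723 - 0.01*-11.2554 = 0.9849
y_raw = 3.7252 - 0.01*59.6032 = 3.1292
Step 3: Project onto [0, 3].
x_proj = clip(0.9849) = 0.9849
y_proj = clip(3.1292) = 3.0
Step 4: Evaluate f.
f(0.9849, 3.0) = 60.1668


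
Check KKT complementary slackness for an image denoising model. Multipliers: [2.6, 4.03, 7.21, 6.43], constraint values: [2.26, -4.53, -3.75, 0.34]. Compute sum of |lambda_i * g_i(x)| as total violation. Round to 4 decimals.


KKT complementary slackness check:
lambda_1 * g_1 = 2.6 * 2.26 = 5.876
lambda_2 * g_2 = 4.03 * -4.53 = -18.2559
lambda_3 * g_3 = 7.21 * -3.75 = -27.0375
lambda_4 * g_4 = 6.43 * 0.34 = 2.1862
Total violation = 5.876 + 18.2559 + 27.0375 + 2.1862 = 53.3556


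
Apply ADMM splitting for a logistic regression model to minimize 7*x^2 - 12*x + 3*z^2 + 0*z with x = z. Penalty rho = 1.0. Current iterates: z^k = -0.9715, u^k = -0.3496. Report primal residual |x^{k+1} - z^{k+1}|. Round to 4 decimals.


ADMM iteration with rho = 1.0, z^k = -0.9715, u^k = -0.3496
Step 1: x-update.
Minimize 7*x^2 - 12*x + (1.0/2)*(x + 0.9715 - 0.3496)^2
FOC: (2*7 + 1.0)*x = 12 + 1.0*(-0.9715 + 0.3496)
x^{k+1} = 0.7585
Step 2: z-update.
Minimize 3*z^2 + 0*z + (1.0/2)*(0.7585 - z - 0.3496)^2
FOC: (2*3 + 1.0)*z = 0 + 1.0*(0.7585 - 0.3496)
z^{k+1} = 0.0584
Step 3: u-update.
u^{k+1} = -0.3496 + 0.7585 - 0.0584 = 0.3505
Step 4: Primal residual = |0.7585 - 0.0584| = 0.7001


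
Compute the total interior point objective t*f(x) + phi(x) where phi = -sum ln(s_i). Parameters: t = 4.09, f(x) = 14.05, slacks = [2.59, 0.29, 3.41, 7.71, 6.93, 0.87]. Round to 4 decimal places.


Step 1: Compute log-barrier.
ln values: [0.9517, -1.2379, 1.2267, 2.0425, 1.9359, -0.1393]
phi = -(0.9517 - 1.2379 + 1.2267 + 2.0425 + 1.9359 - 0.1393) = -4.7796
Step 2: Compute augmented objective.
t*f(x) = 4.09*14.05 = 57.4645
Total = 57.4645 - 4.7796 = 52.6849


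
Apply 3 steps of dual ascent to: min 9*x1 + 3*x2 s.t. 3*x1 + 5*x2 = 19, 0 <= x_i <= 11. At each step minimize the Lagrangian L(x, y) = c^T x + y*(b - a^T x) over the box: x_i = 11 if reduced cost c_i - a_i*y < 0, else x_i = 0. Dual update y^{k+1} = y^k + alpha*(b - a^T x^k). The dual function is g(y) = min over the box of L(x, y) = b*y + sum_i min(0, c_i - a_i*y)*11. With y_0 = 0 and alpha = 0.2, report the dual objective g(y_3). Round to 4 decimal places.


Dual ascent for LP: min 9*x1 + 3*x2, 3*x1 + 5*x2 = 19, 0 <= x_i <= 11
Step 1: y^k = 0.0, reduced costs: (9.0, 3.0)
  x^k = (0.0, 0.0), subgradient = b - a^T x = 19.0
  y^{k+1} = 0.0 + 0.2*19.0 = 3.8
Step 2: y^k = 3.8, reduced costs: (-2.4, -16.0)
  x^k = (11.0, 11.0), subgradient = b - a^T x = -69.0
  y^{k+1} = 3.8 + 0.2*-69.0 = -10.0
Step 3: y^k = -10.0, reduced costs: (39.0, 53.0)
  x^k = (0.0, 0.0), subgradient = b - a^T x = 19.0
  y^{k+1} = -10.0 + 0.2*19.0 = -6.2
Dual objective at y_3 = -6.2: reduced costs (27.6, 34.0), box minimizer x = (0.0, 0.0)
g(y_3) = b*y + (c1 - a1*y)*x1 + (c2 - a2*y)*x2 = 19*(-6.2) + 27.6*0.0 + 34.0*0.0 = -117.8 + 0.0 + 0.0 = -117.8


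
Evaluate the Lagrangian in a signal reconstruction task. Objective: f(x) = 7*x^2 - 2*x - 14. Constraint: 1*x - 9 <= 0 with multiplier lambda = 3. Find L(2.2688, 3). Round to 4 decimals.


Step 1: Evaluate f(x).
f(2.2688) = 7*2.2688^2 - 2*2.2688 - 14 = 17.4946
Step 2: Evaluate g(x).
g(2.2688) = 1*2.2688 - 9 = -6.7312
Step 3: Compute Lagrangian.
L = 17.4946 + 3*-6.7312 = -2.699


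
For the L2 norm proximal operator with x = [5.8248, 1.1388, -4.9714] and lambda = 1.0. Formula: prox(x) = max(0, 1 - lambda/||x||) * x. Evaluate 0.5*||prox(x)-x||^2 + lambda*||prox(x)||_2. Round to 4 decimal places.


Step 1: Compute ||x||.
||x|| = 7.7421
Step 2: Compute scaling factor.
scale = max(0, 1 - 1.0/7.7421) = 0.8708
Step 3: prox(x) = [5.0724, 0.9917, -4.3293]
||prox(x)|| = 6.7421
Step 4: Proximal objective.
0.5*||prox-x||^2 = 0.5
lambda*||prox|| = 6.7421
Total = 7.2421


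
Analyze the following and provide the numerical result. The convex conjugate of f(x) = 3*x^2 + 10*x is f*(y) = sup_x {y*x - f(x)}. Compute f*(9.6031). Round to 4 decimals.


f*(y) = sup_x {y*x - a*x^2 - b*x} = sup_x {(y-b)*x - a*x^2}
FOC: (y - b) - 2a*x = 0 => x* = (y - b)/(2a)
x* = (9.6031 - 10)/(2*3) = -0.0662
f*(9.6031) = (y-b)^2/(4a) = (9.6031 - 10)^2/(4*3)
= 0.1575/12 = 0.0131


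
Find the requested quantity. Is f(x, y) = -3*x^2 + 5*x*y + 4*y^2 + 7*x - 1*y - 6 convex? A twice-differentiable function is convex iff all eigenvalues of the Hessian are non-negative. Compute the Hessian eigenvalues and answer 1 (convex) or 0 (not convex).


The Hessian of f(x,y) = -3*x^2 + 5*x*y + 4*y^2 + 7*x - 1*y - 6 is:
H = [[-6, 5], [5, 8]]
Trace = -6 + 8 = 2
Determinant = -6*8 - (5)^2 = -73
Discriminant = (2)^2 - 4*-73 = 296.0
Eigenvalues: lambda_1 = -7.6023, lambda_2 = 9.6023
The function is not convex.

0


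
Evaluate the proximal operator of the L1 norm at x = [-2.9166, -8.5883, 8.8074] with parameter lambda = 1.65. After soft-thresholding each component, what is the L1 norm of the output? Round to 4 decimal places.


Soft-thresholding with lambda = 1.65:
prox(-2.9166) = sign(-2.9166)*max(|-2.9166| - 1.65, 0) = -1.2666
prox(-8.5883) = sign(-8.5883)*max(|-8.5883| - 1.65, 0) = -6.9383
prox(8.8074) = sign(8.8074)*max(|8.8074| - 1.65, 0) = 7.1574
prox(x) = [-1.2666, -6.9383, 7.1574]
||prox(x)||_1 = 1.2666 + 6.9383 + 7.1574 = 15.3623


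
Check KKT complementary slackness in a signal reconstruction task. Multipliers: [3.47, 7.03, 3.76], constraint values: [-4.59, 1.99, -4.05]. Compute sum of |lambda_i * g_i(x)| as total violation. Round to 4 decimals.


KKT complementary slackness check:
lambda_1 * g_1 = 3.47 * -4.59 = -15.9273
lambda_2 * g_2 = 7.03 * 1.99 = 13.9897
lambda_3 * g_3 = 3.76 * -4.05 = -15.228
Total violation = 15.9273 + 13.9897 + 15.228 = 45.145


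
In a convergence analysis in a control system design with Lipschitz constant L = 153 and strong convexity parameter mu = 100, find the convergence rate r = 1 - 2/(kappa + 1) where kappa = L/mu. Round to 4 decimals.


Step 1: Compute the condition number.
kappa = L/mu = 153/100 = 1.53
Step 2: Compute the convergence rate.
r = 1 - 2/(kappa + 1) = 1 - 2*mu/(L + mu) = (L - mu)/(L + mu) = 53/253 = 0.2095


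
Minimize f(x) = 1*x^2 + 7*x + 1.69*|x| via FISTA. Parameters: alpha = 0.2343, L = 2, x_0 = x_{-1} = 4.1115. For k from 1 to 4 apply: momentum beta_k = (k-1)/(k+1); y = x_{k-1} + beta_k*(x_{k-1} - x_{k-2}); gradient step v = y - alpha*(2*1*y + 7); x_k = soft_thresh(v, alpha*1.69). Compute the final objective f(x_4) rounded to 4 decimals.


FISTA on f(x) = 1*x^2 + 7*x + 1.69*|x|
L = 2, alpha = 0.2343
Iteration 1: beta = 0.0, y = 4.1115 + 0.0*(4.1115 - 4.1115) = 4.1115
  grad(y) = 15.223, v = y - alpha*grad = 0.5448
  prox(v) = soft_thresh(0.5448, 0.396) = 0.1488
Iteration 2: beta = 0.3333, y = 0.1488 + 0.3333*(0.1488 - 4.1115) = -1.1721
  grad(y) = 4.6558, v = y - alpha*grad = -2.263
  prox(v) = soft_thresh(-2.263, 0.396) = -1.867
Iteration 3: beta = 0.5, y = -1.867 + 0.5*(-1.867 - 0.1488) = -2.8749
  grad(y) = 1.2502, v = y - alpha*grad = -3.1678
  prox(v) = soft_thresh(-3.1678, 0.396) = -2.7718
Iteration 4: beta = 0.6, y = -2.7718 + 0.6*(-2.7718 + 1.867) = -3.3148
  grad(y) = 0.3705, v = y - alpha*grad = -3.4016
  prox(v) = soft_thresh(-3.4016, 0.396) = -3.0056
f(x_4) = 1*(-3.0056)^2 + 7*(-3.0056) + 1.69*|-3.0056| = -6.9261


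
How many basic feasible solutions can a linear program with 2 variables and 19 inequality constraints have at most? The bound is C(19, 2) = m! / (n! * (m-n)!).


Each vertex corresponds to some choice of n active constraints out of m, so the number of vertices is at most C(m, n) = m! / (n!(m-n)!).
m = 19, n = 2
Numerator: 19 * 18
Denominator: 2! = 2
C(19, 2) = 171


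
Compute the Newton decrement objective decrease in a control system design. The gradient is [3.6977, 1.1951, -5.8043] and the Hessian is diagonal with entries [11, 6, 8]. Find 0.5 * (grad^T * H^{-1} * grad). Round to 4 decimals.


Step 1: H is diagonal, so H^(-1) * g = [0.3362, 0.1992, -0.7255].
Step 2: g^T H^(-1) g = sum_i g_i^2 / H_ii
  = (3.6977)^2/11 + (1.1951)^2/6 + (-5.8043)^2/8
  = 1.243 + 0.238 + 4.2112 = 5.6923
Step 3: Objective decrease = 0.5 * g^T H^(-1) g = 2.8461


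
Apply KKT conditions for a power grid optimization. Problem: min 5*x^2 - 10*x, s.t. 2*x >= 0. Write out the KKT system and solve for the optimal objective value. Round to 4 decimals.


Step 1: Try lambda = 0 (constraint inactive).
Stationarity: 2*5*x - 10 = 0
x* = 10/(2*5) = 1.0
Check constraint: 2*1.0 = 2.0 >= 0 -- satisfied.
Step 2: Compute optimal value.
f(x*) = 5*1.0^2 - 10*1.0 = -5.0


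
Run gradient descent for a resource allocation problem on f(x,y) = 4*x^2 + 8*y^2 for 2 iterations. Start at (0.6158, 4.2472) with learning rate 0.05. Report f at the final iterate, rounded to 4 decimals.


Gradient descent on f(x,y) = 4*x^2 + 8*y^2.
Starting point: (0.6158, 4.2472), alpha = 0.05
Step 1: grad_x = 2*4*0.6158 = 4.9264, grad_y = 2*8*4.2472 = 67.9552
  x_1 = 0.6158 - 0.05*4.9264 = 0.3695
  y_1 = 4.2472 - 0.05*67.9552 = 0.8494
Step 2: grad_x = 2*4*0.3695 = 2.9558, grad_y = 2*8*0.8494 = 13.591
  x_2 = 0.3695 - 0.05*2.9558 = 0.2217
  y_2 = 0.8494 - 0.05*13.591 = 0.1699
f(0.2217, 0.1699) = 4*0.2217^2 + 8*0.1699^2 = 0.4275


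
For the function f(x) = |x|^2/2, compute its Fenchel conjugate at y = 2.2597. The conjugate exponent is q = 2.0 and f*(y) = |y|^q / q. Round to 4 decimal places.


The conjugate exponent q satisfies 1/p + 1/q = 1.
p = 2, so q = 2/(2 - 1) = 2.0
|y|^q = 2.2597^2.0 = 5.1062
f*(2.2597) = 5.1062 / 2.0 = 2.5531


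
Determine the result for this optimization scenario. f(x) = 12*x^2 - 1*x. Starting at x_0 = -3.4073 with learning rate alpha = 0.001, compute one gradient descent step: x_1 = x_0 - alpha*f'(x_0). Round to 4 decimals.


We compute the gradient at x_0 and apply the update.
f'(x) = 24*x - 1
f'(-3.4073) = 24*-3.4073 - 1 = -82.7752
x_1 = -3.4073 - 0.001*-82.7752 = -3.3245


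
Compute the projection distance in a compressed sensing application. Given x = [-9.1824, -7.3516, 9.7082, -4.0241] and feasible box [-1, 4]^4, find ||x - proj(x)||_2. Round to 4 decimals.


Project each component onto [-1, 4].
clip(-9.1824) = -1.0, clip(-7.3516) = -1.0, clip(9.7082) = 4.0, clip(-4.0241) = -1.0
Projection = [-1.0, -1.0, 4.0, -1.0]
Squared diffs: [66.9517, 40.3428, 32.5835, 9.1452]
Distance = sqrt(149.0232) = 12.2075


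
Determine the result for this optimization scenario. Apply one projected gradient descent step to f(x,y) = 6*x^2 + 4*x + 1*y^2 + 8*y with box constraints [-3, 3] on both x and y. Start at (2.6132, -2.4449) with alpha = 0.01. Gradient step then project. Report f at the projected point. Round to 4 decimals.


Step 1: Compute gradient at (2.6132, -2.4449).
grad_x = 2*6*2.6132 + 4 = 35.3584
grad_y = 2*1*-2.4449 + 8 = 3.1102
Step 2: Gradient step.
x_raw = 2.6132 - 0.01*35.3584 = 2.2596
y_raw = -2.4449 - 0.01*3.1102 = -2.476
Step 3: Project onto [-3, 3].
x_proj = clip(2.2596) = 2.2596
y_proj = clip(-2.476) = -2.476
Step 4: Evaluate f.
f(2.2596, -2.476) = 25.9962


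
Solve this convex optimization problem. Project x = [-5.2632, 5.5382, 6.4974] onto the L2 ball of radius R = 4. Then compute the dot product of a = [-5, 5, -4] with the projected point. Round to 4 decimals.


Step 1: Compute ||x|| (intermediates to 6 decimals).
||x|| = sqrt((-5.2632)^2 + 5.5382^2 + 6.4974^2) = 10.029414
Step 2: Project.
Since ||x|| > R, scale = R/||x|| = 4/10.029414 = 0.398827, proj(x) = scale * x
proj(x) = [-2.099106, 2.208784, 2.591339]
Step 3: Dot product.
a^T * proj(x) = -5*(-2.099106) + 5*2.208784 - 4*2.591339 = 11.1741


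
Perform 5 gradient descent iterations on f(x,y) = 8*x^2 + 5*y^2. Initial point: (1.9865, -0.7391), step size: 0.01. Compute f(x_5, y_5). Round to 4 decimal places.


Gradient descent on f(x,y) = 8*x^2 + 5*y^2.
Starting point: (1.9865, -0.7391), alpha = 0.01
Step 1: grad_x = 2*8*1.9865 = 31.784, grad_y = 2*5*-0.7391 = -7.391
  x_1 = 1.9865 - 0.01*31.784 = 1.6687
  y_1 = -0.7391 - 0.01*-7.391 = -0.6652
Step 2: grad_x = 2*8*1.6687 = 26.6986, grad_y = 2*5*-0.6652 = -6.6519
  x_2 = 1.6687 - 0.01*26.6986 = 1.4017
  y_2 = -0.6652 - 0.01*-6.6519 = -0.5987
Step 3: grad_x = 2*8*1.4017 = 22.4268, grad_y = 2*5*-0.5987 = -5.9867
  x_3 = 1.4017 - 0.01*22.4268 = 1.1774
  y_3 = -0.5987 - 0.01*-5.9867 = -0.5388
Step 4: grad_x = 2*8*1.1774 = 18.8385, grad_y = 2*5*-0.5388 = -5.388
  x_4 = 1.1774 - 0.01*18.8385 = 0.989
  y_4 = -0.5388 - 0.01*-5.388 = -0.4849
Step 5: grad_x = 2*8*0.989 = 15.8243, grad_y = 2*5*-0.4849 = -4.8492
  x_5 = 0.989 - 0.01*15.8243 = 0.8308
  y_5 = -0.4849 - 0.01*-4.8492 = -0.4364
f(0.8308, -0.4364) = 8*0.8308^2 + 5*(-0.4364)^2 = 6.4739


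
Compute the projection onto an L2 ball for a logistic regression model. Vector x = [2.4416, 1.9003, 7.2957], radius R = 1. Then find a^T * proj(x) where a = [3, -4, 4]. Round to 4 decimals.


Step 1: Compute ||x|| (intermediates to 6 decimals).
||x|| = sqrt(2.4416^2 + 1.9003^2 + 7.2957^2) = 7.924632
Step 2: Project.
Since ||x|| > R, scale = R/||x|| = 1/7.924632 = 0.126189, proj(x) = scale * x
proj(x) = [0.308103, 0.239797, 0.920637]
Step 3: Dot product.
a^T * proj(x) = 3*0.308103 - 4*0.239797 + 4*0.920637 = 3.6477


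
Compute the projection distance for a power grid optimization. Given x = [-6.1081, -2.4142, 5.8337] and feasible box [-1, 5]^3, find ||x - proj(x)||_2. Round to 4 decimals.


Project each component onto [-1, 5].
clip(-6.1081) = -1.0, clip(-2.4142) = -1.0, clip(5.8337) = 5.0
Projection = [-1.0, -1.0, 5.0]
Squared diffs: [26.0927, 2.0, 0.6951]
Distance = sqrt(28.7878) = 5.3654


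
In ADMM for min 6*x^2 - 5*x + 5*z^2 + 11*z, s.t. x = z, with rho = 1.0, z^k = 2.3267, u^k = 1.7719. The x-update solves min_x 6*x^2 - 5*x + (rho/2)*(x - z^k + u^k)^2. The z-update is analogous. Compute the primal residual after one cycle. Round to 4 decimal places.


ADMM iteration with rho = 1.0, z^k = 2.3267, u^k = 1.7719
Step 1: x-update.
Minimize 6*x^2 - 5*x + (1.0/2)*(x - 2.3267 + 1.7719)^2
FOC: (2*6 + 1.0)*x = 5 + 1.0*(2.3267 - 1.7719)
x^{k+1} = 0.4273
Step 2: z-update.
Minimize 5*z^2 + 11*z + (1.0/2)*(0.4273 - z + 1.7719)^2
FOC: (2*5 + 1.0)*z = -11 + 1.0*(0.4273 + 1.7719)
z^{k+1} = -0.8001
Step 3: u-update.
u^{k+1} = 1.7719 + 0.4273 + 0.8001 = 2.9993
Step 4: Primal residual = |0.4273 + 0.8001| = 1.2274


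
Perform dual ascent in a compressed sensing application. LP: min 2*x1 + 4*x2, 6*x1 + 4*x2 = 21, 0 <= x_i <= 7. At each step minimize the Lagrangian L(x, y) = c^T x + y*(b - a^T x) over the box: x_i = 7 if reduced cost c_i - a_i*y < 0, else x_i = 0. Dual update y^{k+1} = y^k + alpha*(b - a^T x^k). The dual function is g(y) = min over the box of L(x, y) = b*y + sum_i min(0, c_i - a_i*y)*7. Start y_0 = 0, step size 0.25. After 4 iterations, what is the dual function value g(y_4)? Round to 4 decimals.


Dual ascent for LP: min 2*x1 + 4*x2, 6*x1 + 4*x2 = 21, 0 <= x_i <= 7
Step 1: y^k = 0.0, reduced costs: (2.0, 4.0)
  x^k = (0.0, 0.0), subgradient = b - a^T x = 21.0
  y^{k+1} = 0.0 + 0.25*21.0 = 5.25
Step 2: y^k = 5.25, reduced costs: (-29.5, -17.0)
  x^k = (7.0, 7.0), subgradient = b - a^T x = -49.0
  y^{k+1} = 5.25 + 0.25*-49.0 = -7.0
Step 3: y^k = -7.0, reduced costs: (44.0, 32.0)
  x^k = (0.0, 0.0), subgradient = b - a^T x = 21.0
  y^{k+1} = -7.0 + 0.25*21.0 = -1.75
Step 4: y^k = -1.75, reduced costs: (12.5, 11.0)
  x^k = (0.0, 0.0), subgradient = b - a^T x = 21.0
  y^{k+1} = -1.75 + 0.25*21.0 = 3.5
Dual objective at y_4 = 3.5: reduced costs (-19.0, -10.0), box minimizer x = (7.0, 7.0)
g(y_4) = b*y + (c1 - a1*y)*x1 + (c2 - a2*y)*x2 = 21*3.5 + (-19.0)*7.0 + (-10.0)*7.0 = 73.5 - 133.0 - 70.0 = -129.5


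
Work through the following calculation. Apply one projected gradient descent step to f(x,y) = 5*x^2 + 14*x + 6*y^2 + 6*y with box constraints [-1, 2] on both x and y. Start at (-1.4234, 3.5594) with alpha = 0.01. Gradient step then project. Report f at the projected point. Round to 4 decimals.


Step 1: Compute gradient at (-1.4234, 3.5594).
grad_x = 2*5*-1.4234 + 14 = -0.234
grad_y = 2*6*3.5594 + 6 = 48.7128
Step 2: Gradient step.
x_raw = -1.4234 - 0.01*-0.234 = -1.4211
y_raw = 3.5594 - 0.01*48.7128 = 3.0723
Step 3: Project onto [-1, 2].
x_proj = clip(-1.4211) = -1.0
y_proj = clip(3.0723) = 2.0
Step 4: Evaluate f.
f(-1.0, 2.0) = 27.0


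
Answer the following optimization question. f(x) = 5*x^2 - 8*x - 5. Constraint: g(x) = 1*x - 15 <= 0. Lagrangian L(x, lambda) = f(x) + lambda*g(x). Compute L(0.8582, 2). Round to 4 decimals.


Step 1: Evaluate f(x).
f(0.8582) = 5*0.8582^2 - 8*0.8582 - 5 = -8.1831
Step 2: Evaluate g(x).
g(0.8582) = 1*0.8582 - 15 = -14.1418
Step 3: Compute Lagrangian.
L = -8.1831 + 2*-14.1418 = -36.4667


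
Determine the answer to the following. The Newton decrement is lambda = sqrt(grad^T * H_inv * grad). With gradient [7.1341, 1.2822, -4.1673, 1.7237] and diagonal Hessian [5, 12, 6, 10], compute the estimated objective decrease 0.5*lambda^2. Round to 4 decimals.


Step 1: H is diagonal, so H^(-1) * g = [1.4268, 0.1069, -0.6946, 0.1724].
Step 2: g^T H^(-1) g = sum_i g_i^2 / H_ii
  = (7.1341)^2/5 + (1.2822)^2/12 + (-4.1673)^2/6 + (1.7237)^2/10
  = 10.1791 + 0.137 + 2.8944 + 0.2971 = 13.5076
Step 3: Objective decrease = 0.5 * g^T H^(-1) g = 6.7538


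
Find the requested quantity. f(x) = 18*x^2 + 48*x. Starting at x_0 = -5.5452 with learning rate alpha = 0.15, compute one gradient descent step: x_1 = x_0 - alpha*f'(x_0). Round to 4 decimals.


We compute the gradient at x_0 and apply the update.
f'(x) = 36*x + 48
f'(-5.5452) = 36*-5.5452 + 48 = -151.6272
x_1 = -5.5452 - 0.15*-151.6272 = 17.1989


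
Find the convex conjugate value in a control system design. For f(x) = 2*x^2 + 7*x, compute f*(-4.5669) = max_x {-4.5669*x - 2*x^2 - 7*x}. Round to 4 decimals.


f*(y) = sup_x {y*x - a*x^2 - b*x} = sup_x {(y-b)*x - a*x^2}
FOC: (y - b) - 2a*x = 0 => x* = (y - b)/(2a)
x* = (-4.5669 - 7)/(2*2) = -2.8917
f*(-4.5669) = (y-b)^2/(4a) = (-4.5669 - 7)^2/(4*2)
= 133.7932/8 = 16.7241


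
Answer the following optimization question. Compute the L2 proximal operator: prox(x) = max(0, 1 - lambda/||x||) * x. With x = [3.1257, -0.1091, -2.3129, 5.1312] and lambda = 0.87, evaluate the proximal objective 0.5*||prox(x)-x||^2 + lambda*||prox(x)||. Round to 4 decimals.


Step 1: Compute ||x||.
||x|| = 6.439
Step 2: Compute scaling factor.
scale = max(0, 1 - 0.87/6.439) = 0.8649
Step 3: prox(x) = [2.7034, -0.0944, -2.0004, 4.4379]
||prox(x)|| = 5.569
Step 4: Proximal objective.
0.5*||prox-x||^2 = 0.3785
lambda*||prox|| = 4.845
Total = 5.2235


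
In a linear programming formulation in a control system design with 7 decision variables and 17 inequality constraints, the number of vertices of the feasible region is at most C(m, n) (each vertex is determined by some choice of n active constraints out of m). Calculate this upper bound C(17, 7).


Each vertex corresponds to some choice of n active constraints out of m, so the number of vertices is at most C(m, n) = m! / (n!(m-n)!).
m = 17, n = 7
Numerator: 17 * 16 * 15 * 14 * 13 * 12 * 11
Denominator: 7! = 5040
C(17, 7) = 19448


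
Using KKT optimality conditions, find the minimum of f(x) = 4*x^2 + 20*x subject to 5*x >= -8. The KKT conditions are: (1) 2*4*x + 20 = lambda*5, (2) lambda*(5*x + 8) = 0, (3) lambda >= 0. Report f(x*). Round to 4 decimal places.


Step 1: Try lambda = 0 (constraint inactive).
x_unc = -20/(2*4) = -2.5
Check: 5*-2.5 = -12.5 < -8 -- violated!
Step 2: Constraint must be active: 5*x = -8
x* = -8/5 = -1.6
lambda = (2*4*(-1.6) + 20)/5 = 1.44
Step 3: Compute optimal value.
f(x*) = 4*(-1.6)^2 + 20*(-1.6) = -21.76


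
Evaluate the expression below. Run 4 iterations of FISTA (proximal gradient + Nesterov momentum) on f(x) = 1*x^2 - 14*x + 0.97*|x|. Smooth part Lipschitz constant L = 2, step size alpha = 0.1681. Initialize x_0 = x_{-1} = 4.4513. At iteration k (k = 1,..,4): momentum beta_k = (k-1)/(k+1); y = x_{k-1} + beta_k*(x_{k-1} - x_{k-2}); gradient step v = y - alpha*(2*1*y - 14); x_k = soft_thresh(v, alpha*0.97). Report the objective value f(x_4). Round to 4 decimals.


FISTA on f(x) = 1*x^2 - 14*x + 0.97*|x|
L = 2, alpha = 0.1681
Iteration 1: beta = 0.0, y = 4.4513 + 0.0*(4.4513 - 4.4513) = 4.4513
  grad(y) = -5.0974, v = y - alpha*grad = 5.3082
  prox(v) = soft_thresh(5.3082, 0.1631) = 5.1451
Iteration 2: beta = 0.3333, y = 5.1451 + 0.3333*(5.1451 - 4.4513) = 5.3764
  grad(y) = -3.2472, v = y - alpha*grad = 5.9222
  prox(v) = soft_thresh(5.9222, 0.1631) = 5.7592
Iteration 3: beta = 0.5, y = 5.7592 + 0.5*(5.7592 - 5.1451) = 6.0662
  grad(y) = -1.8675, v = y - alpha*grad = 6.3802
  prox(v) = soft_thresh(6.3802, 0.1631) = 6.2171
Iteration 4: beta = 0.6, y = 6.2171 + 0.6*(6.2171 - 5.7592) = 6.4919
  grad(y) = -1.0163, v = y - alpha*grad = 6.6627
  prox(v) = soft_thresh(6.6627, 0.1631) = 6.4996
f(x_4) = 1*6.4996^2 - 14*6.4996 + 0.97*|6.4996| = -42.445


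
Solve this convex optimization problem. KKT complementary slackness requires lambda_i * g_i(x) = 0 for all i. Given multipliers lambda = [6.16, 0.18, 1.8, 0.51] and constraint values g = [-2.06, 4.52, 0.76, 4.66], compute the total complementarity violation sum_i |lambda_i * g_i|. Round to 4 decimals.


KKT complementary slackness check:
lambda_1 * g_1 = 6.16 * -2.06 = -12.6896
lambda_2 * g_2 = 0.18 * 4.52 = 0.8136
lambda_3 * g_3 = 1.8 * 0.76 = 1.368
lambda_4 * g_4 = 0.51 * 4.66 = 2.3766
Total violation = 12.6896 + 0.8136 + 1.368 + 2.3766 = 17.2478


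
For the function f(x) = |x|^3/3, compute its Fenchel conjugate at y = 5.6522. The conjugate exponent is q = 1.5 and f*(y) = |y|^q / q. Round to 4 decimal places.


The conjugate exponent q satisfies 1/p + 1/q = 1.
p = 3, so q = 3/(3 - 1) = 1.5
|y|^q = 5.6522^1.5 = 13.4377
f*(5.6522) = 13.4377 / 1.5 = 8.9585


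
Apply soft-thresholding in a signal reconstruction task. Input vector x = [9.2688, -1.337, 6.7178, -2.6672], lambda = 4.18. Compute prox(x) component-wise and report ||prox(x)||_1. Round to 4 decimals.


Soft-thresholding with lambda = 4.18:
prox(9.2688) = sign(9.2688)*max(|9.2688| - 4.18, 0) = 5.0888
prox(-1.337) = sign(-1.337)*max(|-1.337| - 4.18, 0) = 0.0
prox(6.7178) = sign(6.7178)*max(|6.7178| - 4.18, 0) = 2.5378
prox(-2.6672) = sign(-2.6672)*max(|-2.6672| - 4.18, 0) = 0.0
prox(x) = [5.0888, 0.0, 2.5378, 0.0]
||prox(x)||_1 = 5.0888 + 0.0 + 2.5378 + 0.0 = 7.6266


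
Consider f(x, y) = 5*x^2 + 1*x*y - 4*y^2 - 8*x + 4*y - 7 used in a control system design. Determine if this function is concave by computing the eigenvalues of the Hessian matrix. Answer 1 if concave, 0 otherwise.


The Hessian of f(x,y) = 5*x^2 + 1*x*y - 4*y^2 - 8*x + 4*y - 7 is:
H = [[10, 1], [1, -8]]
Trace = 10 - 8 = 2
Determinant = 10*-8 - (1)^2 = -81
Discriminant = (2)^2 - 4*-81 = 328.0
Eigenvalues: lambda_1 = -8.0554, lambda_2 = 10.0554
The function is not concave.

0


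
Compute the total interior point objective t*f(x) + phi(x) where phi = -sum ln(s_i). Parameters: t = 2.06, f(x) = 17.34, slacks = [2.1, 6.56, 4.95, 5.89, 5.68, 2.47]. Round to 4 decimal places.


Step 1: Compute log-barrier.
ln values: [0.7419, 1.881, 1.5994, 1.7733, 1.737, 0.9042]
phi = -(0.7419 + 1.881 + 1.5994 + 1.7733 + 1.737 + 0.9042) = -8.6367
Step 2: Compute augmented objective.
t*f(x) = 2.06*17.34 = 35.7204
Total = 35.7204 - 8.6367 = 27.0837


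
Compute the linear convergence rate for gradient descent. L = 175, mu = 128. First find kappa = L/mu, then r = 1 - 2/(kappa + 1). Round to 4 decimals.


Step 1: Compute the condition number.
kappa = L/mu = 175/128 = 1.3672
Step 2: Compute the convergence rate.
r = 1 - 2/(kappa + 1) = 1 - 2*mu/(L + mu) = (L - mu)/(L + mu) = 47/303 = 0.1551


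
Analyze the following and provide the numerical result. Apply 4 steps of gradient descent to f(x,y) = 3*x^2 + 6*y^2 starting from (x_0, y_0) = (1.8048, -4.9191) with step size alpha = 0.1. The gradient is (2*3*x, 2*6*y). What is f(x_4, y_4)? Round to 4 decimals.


Gradient descent on f(x,y) = 3*x^2 + 6*y^2.
Starting point: (1.8048, -4.9191), alpha = 0.1
Step 1: grad_x = 2*3*1.8048 = 10.8288, grad_y = 2*6*-4.9191 = -59.0292
  x_1 = 1.8048 - 0.1*10.8288 = 0.7219
  y_1 = -4.9191 - 0.1*-59.0292 = 0.9838
Step 2: grad_x = 2*3*0.7219 = 4.3315, grad_y = 2*6*0.9838 = 11.8058
  x_2 = 0.7219 - 0.1*4.3315 = 0.2888
  y_2 = 0.9838 - 0.1*11.8058 = -0.1968
Step 3: grad_x = 2*3*0.2888 = 1.7326, grad_y = 2*6*-0.1968 = -2.3612
  x_3 = 0.2888 - 0.1*1.7326 = 0.1155
  y_3 = -0.1968 - 0.1*-2.3612 = 0.0394
Step 4: grad_x = 2*3*0.1155 = 0.693, grad_y = 2*6*0.0394 = 0.4722
  x_4 = 0.1155 - 0.1*0.693 = 0.0462
  y_4 = 0.0394 - 0.1*0.4722 = -0.0079
f(0.0462, -0.0079) = 3*0.0462^2 + 6*(-0.0079)^2 = 0.0068


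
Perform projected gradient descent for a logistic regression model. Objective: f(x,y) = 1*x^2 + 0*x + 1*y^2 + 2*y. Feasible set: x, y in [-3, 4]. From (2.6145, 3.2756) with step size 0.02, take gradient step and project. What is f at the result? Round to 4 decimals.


Step 1: Compute gradient at (2.6145, 3.2756).
grad_x = 2*1*2.6145 + 0 = 5.229
grad_y = 2*1*3.2756 + 2 = 8.5512
Step 2: Gradient step.
x_raw = 2.6145 - 0.02*5.229 = 2.5099
y_raw = 3.2756 - 0.02*8.5512 = 3.1046
Step 3: Project onto [-3, 4].
x_proj = clip(2.5099) = 2.5099
y_proj = clip(3.1046) = 3.1046
Step 4: Evaluate f.
f(2.5099, 3.1046) = 22.1472


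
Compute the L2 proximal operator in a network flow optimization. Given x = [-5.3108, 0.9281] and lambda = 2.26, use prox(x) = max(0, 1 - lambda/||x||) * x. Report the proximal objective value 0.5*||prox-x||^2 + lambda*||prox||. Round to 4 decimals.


Step 1: Compute ||x||.
||x|| = 5.3913
Step 2: Compute scaling factor.
scale = max(0, 1 - 2.26/5.3913) = 0.5808
Step 3: prox(x) = [-3.0845, 0.539]
||prox(x)|| = 3.1313
Step 4: Proximal objective.
0.5*||prox-x||^2 = 2.5538
lambda*||prox|| = 7.0767
Total = 9.6305


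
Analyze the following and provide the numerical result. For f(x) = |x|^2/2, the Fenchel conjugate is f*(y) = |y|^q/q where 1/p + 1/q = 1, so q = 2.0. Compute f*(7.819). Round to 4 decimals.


The conjugate exponent q satisfies 1/p + 1/q = 1.
p = 2, so q = 2/(2 - 1) = 2.0
|y|^q = 7.819^2.0 = 61.1368
f*(7.819) = 61.1368 / 2.0 = 30.5684


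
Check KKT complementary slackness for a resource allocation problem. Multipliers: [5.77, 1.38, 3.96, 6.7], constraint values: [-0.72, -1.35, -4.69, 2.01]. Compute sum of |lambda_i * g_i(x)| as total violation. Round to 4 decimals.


KKT complementary slackness check:
lambda_1 * g_1 = 5.77 * -0.72 = -4.1544
lambda_2 * g_2 = 1.38 * -1.35 = -1.863
lambda_3 * g_3 = 3.96 * -4.69 = -18.5724
lambda_4 * g_4 = 6.7 * 2.01 = 13.467
Total violation = 4.1544 + 1.863 + 18.5724 + 13.467 = 38.0568


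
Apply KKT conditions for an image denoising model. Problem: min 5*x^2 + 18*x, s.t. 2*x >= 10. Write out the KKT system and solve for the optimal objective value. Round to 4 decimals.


Step 1: Try lambda = 0 (constraint inactive).
x_unc = -18/(2*5) = -1.8
Check: 2*-1.8 = -3.6 < 10 -- violated!
Step 2: Constraint must be active: 2*x = 10
x* = 10/2 = 5.0
lambda = (2*5*5.0 + 18)/2 = 34.0
Step 3: Compute optimal value.
f(x*) = 5*5.0^2 + 18*5.0 = 215.0


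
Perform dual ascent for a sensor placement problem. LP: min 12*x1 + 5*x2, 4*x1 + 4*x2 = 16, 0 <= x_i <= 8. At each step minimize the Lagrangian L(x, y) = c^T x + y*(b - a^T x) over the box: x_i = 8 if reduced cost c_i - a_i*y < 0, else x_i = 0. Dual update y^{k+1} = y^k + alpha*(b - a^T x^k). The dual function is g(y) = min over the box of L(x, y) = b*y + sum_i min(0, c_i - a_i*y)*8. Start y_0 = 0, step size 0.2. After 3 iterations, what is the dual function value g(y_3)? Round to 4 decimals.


Dual ascent for LP: min 12*x1 + 5*x2, 4*x1 + 4*x2 = 16, 0 <= x_i <= 8
Step 1: y^k = 0.0, reduced costs: (12.0, 5.0)
  x^k = (0.0, 0.0), subgradient = b - a^T x = 16.0
  y^{k+1} = 0.0 + 0.2*16.0 = 3.2
Step 2: y^k = 3.2, reduced costs: (-0.8, -7.8)
  x^k = (8.0, 8.0), subgradient = b - a^T x = -48.0
  y^{k+1} = 3.2 + 0.2*-48.0 = -6.4
Step 3: y^k = -6.4, reduced costs: (37.6, 30.6)
  x^k = (0.0, 0.0), subgradient = b - a^T x = 16.0
  y^{k+1} = -6.4 + 0.2*16.0 = -3.2
Dual objective at y_3 = -3.2: reduced costs (24.8, 17.8), box minimizer x = (0.0, 0.0)
g(y_3) = b*y + (c1 - a1*y)*x1 + (c2 - a2*y)*x2 = 16*(-3.2) + 24.8*0.0 + 17.8*0.0 = -51.2 + 0.0 + 0.0 = -51.2


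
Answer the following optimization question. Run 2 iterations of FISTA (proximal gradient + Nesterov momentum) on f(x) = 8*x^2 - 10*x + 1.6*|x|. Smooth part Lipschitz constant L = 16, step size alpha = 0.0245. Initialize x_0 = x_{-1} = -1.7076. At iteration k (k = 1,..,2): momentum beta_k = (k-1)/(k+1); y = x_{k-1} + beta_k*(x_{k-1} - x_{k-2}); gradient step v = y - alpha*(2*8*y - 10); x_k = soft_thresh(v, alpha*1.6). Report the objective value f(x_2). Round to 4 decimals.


FISTA on f(x) = 8*x^2 - 10*x + 1.6*|x|
L = 16, alpha = 0.0245
Iteration 1: beta = 0.0, y = -1.7076 + 0.0*(-1.7076 + 1.7076) = -1.7076
  grad(y) = -37.3216, v = y - alpha*grad = -0.7932
  prox(v) = soft_thresh(-0.7932, 0.0392) = -0.754
Iteration 2: beta = 0.3333, y = -0.754 + 0.3333*(-0.754 + 1.7076) = -0.4362
  grad(y) = -16.9786, v = y - alpha*grad = -0.0202
  prox(v) = soft_thresh(-0.0202, 0.0392) = 0.0
f(x_2) = 8*0.0^2 - 10*0.0 + 1.6*|0.0| = 0.0


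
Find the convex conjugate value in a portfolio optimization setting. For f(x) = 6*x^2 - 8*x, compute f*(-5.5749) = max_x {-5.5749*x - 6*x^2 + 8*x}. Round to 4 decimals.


f*(y) = sup_x {y*x - a*x^2 - b*x} = sup_x {(y-b)*x - a*x^2}
FOC: (y - b) - 2a*x = 0 => x* = (y - b)/(2a)
x* = (-5.5749 + 8)/(2*6) = 0.2021
f*(-5.5749) = (y-b)^2/(4a) = (-5.5749 + 8)^2/(4*6)
= 5.8811/24 = 0.245


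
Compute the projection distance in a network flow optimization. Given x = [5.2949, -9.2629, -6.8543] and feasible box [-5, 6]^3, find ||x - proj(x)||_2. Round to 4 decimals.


Project each component onto [-5, 6].
clip(5.2949) = 5.2949, clip(-9.2629) = -5.0, clip(-6.8543) = -5.0
Projection = [5.2949, -5.0, -5.0]
Squared diffs: [0.0, 18.1723, 3.4384]
Distance = sqrt(21.6107) = 4.6487


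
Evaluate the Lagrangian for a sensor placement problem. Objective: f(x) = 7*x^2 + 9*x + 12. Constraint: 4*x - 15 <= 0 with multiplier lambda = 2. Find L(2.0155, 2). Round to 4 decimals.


Step 1: Evaluate f(x).
f(2.0155) = 7*2.0155^2 + 9*2.0155 + 12 = 58.5752
Step 2: Evaluate g(x).
g(2.0155) = 4*2.0155 - 15 = -6.938
Step 3: Compute Lagrangian.
L = 58.5752 + 2*-6.938 = 44.6992


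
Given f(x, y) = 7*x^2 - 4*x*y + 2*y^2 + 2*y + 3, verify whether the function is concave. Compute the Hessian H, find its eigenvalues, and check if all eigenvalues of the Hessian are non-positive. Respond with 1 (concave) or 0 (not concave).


The Hessian of f(x,y) = 7*x^2 - 4*x*y + 2*y^2 + 2*y + 3 is:
H = [[14, -4], [-4, 4]]
Trace = 14 + 4 = 18
Determinant = 14*4 - (-4)^2 = 40
Discriminant = (18)^2 - 4*40 = 164.0
Eigenvalues: lambda_1 = 2.5969, lambda_2 = 15.4031
The function is not concave.

0


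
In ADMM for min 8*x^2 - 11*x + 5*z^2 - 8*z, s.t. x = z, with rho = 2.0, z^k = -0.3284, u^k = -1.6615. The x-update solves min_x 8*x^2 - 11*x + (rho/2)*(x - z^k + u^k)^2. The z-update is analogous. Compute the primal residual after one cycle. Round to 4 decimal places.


ADMM iteration with rho = 2.0, z^k = -0.3284, u^k = -1.6615
Step 1: x-update.
Minimize 8*x^2 - 11*x + (2.0/2)*(x + 0.3284 - 1.6615)^2
FOC: (2*8 + 2.0)*x = 11 + 2.0*(-0.3284 + 1.6615)
x^{k+1} = 0.7592
Step 2: z-update.
Minimize 5*z^2 - 8*z + (2.0/2)*(0.7592 - z - 1.6615)^2
FOC: (2*5 + 2.0)*z = 8 + 2.0*(0.7592 - 1.6615)
z^{k+1} = 0.5163
Step 3: u-update.
u^{k+1} = -1.6615 + 0.7592 - 0.5163 = -1.4186
Step 4: Primal residual = |0.7592 - 0.5163| = 0.2429


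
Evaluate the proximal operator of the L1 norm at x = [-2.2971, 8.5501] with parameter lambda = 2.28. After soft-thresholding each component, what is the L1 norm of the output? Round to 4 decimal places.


Soft-thresholding with lambda = 2.28:
prox(-2.2971) = sign(-2.2971)*max(|-2.2971| - 2.28, 0) = -0.0171
prox(8.5501) = sign(8.5501)*max(|8.5501| - 2.28, 0) = 6.2701
prox(x) = [-0.0171, 6.2701]
||prox(x)||_1 = 0.0171 + 6.2701 = 6.2872


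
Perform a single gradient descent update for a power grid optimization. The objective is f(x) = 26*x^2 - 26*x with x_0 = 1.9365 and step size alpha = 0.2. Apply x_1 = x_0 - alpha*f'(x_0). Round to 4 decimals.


We compute the gradient at x_0 and apply the update.
f'(x) = 52*x - 26
f'(1.9365) = 52*1.9365 - 26 = 74.698
x_1 = 1.9365 - 0.2*74.698 = -13.0031


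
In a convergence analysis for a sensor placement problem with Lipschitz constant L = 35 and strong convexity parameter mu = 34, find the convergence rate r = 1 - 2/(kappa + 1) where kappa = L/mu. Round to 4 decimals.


Step 1: Compute the condition number.
kappa = L/mu = 35/34 = 1.0294
Step 2: Compute the convergence rate.
r = 1 - 2/(kappa + 1) = 1 - 2*mu/(L + mu) = (L - mu)/(L + mu) = 1/69 = 0.0145


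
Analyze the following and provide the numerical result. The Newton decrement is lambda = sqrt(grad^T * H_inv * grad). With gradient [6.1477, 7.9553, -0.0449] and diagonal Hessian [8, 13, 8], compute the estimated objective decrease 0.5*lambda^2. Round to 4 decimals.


Step 1: H is diagonal, so H^(-1) * g = [0.7685, 0.6119, -0.0056].
Step 2: g^T H^(-1) g = sum_i g_i^2 / H_ii
  = (6.1477)^2/8 + (7.9553)^2/13 + (-0.0449)^2/8
  = 4.7243 + 4.8682 + 0.0003 = 9.5927
Step 3: Objective decrease = 0.5 * g^T H^(-1) g = 4.7964


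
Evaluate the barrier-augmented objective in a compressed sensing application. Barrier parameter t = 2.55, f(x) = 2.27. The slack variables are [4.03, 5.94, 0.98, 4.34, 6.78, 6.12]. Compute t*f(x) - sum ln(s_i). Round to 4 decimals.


Step 1: Compute log-barrier.
ln values: [1.3938, 1.7817, -0.0202, 1.4679, 1.914, 1.8116]
phi = -(1.3938 + 1.7817 - 0.0202 + 1.4679 + 1.914 + 1.8116) = -8.3487
Step 2: Compute augmented objective.
t*f(x) = 2.55*2.27 = 5.7885
Total = 5.7885 - 8.3487 = -2.5602


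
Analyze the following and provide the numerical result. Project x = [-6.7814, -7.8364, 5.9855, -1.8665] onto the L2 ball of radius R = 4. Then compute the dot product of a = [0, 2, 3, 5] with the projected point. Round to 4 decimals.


Step 1: Compute ||x|| (intermediates to 6 decimals).
||x|| = sqrt((-6.7814)^2 + (-7.8364)^2 + 5.9855^2 + (-1.8665)^2) = 12.112249
Step 2: Project.
Since ||x|| > R, scale = R/||x|| = 4/12.112249 = 0.330244, proj(x) = scale * x
proj(x) = [-2.239517, -2.587924, 1.976675, -0.6164]
Step 3: Dot product.
a^T * proj(x) = 0*(-2.239517) + 2*(-2.587924) + 3*1.976675 + 5*(-0.6164) = -2.3278


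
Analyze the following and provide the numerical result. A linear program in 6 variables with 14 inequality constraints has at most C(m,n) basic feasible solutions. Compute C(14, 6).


Each vertex corresponds to some choice of n active constraints out of m, so the number of vertices is at most C(m, n) = m! / (n!(m-n)!).
m = 14, n = 6
Numerator: 14 * 13 * 12 * 11 * 10 * 9
Denominator: 6! = 720
C(14, 6) = 3003


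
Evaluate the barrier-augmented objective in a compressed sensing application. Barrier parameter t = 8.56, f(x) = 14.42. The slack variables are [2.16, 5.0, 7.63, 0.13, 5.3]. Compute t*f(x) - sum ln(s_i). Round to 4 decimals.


Step 1: Compute log-barrier.
ln values: [0.7701, 1.6094, 2.0321, -2.0402, 1.6677]
phi = -(0.7701 + 1.6094 + 2.0321 - 2.0402 + 1.6677) = -4.0391
Step 2: Compute augmented objective.
t*f(x) = 8.56*14.42 = 123.4352
Total = 123.4352 - 4.0391 = 119.3961


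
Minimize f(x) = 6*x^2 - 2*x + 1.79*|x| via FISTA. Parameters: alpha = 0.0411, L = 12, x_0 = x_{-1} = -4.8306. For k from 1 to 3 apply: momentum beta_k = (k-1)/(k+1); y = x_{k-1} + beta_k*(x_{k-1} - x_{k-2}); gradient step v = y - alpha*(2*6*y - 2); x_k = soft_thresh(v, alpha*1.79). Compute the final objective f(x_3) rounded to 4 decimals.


FISTA on f(x) = 6*x^2 - 2*x + 1.79*|x|
L = 12, alpha = 0.0411
Iteration 1: beta = 0.0, y = -4.8306 + 0.0*(-4.8306 + 4.8306) = -4.8306
  grad(y) = -59.9672, v = y - alpha*grad = -2.3659
  prox(v) = soft_thresh(-2.3659, 0.0736) = -2.2924
Iteration 2: beta = 0.3333, y = -2.2924 + 0.3333*(-2.2924 + 4.8306) = -1.4463
  grad(y) = -19.3557, v = y - alpha*grad = -0.6508
  prox(v) = soft_thresh(-0.6508, 0.0736) = -0.5772
Iteration 3: beta = 0.5, y = -0.5772 + 0.5*(-0.5772 + 2.2924) = 0.2804
  grad(y) = 1.3643, v = y - alpha*grad = 0.2243
  prox(v) = soft_thresh(0.2243, 0.0736) = 0.1507
f(x_3) = 6*0.1507^2 - 2*0.1507 + 1.79*|0.1507| = 0.1046
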